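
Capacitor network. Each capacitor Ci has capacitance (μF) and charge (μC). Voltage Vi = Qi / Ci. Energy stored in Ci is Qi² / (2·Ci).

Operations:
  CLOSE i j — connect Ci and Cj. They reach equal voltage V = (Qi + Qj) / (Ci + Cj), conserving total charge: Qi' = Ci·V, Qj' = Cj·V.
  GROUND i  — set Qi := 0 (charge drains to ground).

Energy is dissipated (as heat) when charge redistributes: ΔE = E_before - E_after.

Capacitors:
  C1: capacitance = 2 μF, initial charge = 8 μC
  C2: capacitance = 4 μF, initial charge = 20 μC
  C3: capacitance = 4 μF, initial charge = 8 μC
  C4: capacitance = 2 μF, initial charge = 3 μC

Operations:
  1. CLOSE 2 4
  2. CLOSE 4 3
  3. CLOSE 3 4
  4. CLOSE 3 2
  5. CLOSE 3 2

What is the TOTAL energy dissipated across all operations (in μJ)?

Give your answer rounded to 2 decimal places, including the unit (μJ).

Initial: C1(2μF, Q=8μC, V=4.00V), C2(4μF, Q=20μC, V=5.00V), C3(4μF, Q=8μC, V=2.00V), C4(2μF, Q=3μC, V=1.50V)
Op 1: CLOSE 2-4: Q_total=23.00, C_total=6.00, V=3.83; Q2=15.33, Q4=7.67; dissipated=8.167
Op 2: CLOSE 4-3: Q_total=15.67, C_total=6.00, V=2.61; Q4=5.22, Q3=10.44; dissipated=2.241
Op 3: CLOSE 3-4: Q_total=15.67, C_total=6.00, V=2.61; Q3=10.44, Q4=5.22; dissipated=0.000
Op 4: CLOSE 3-2: Q_total=25.78, C_total=8.00, V=3.22; Q3=12.89, Q2=12.89; dissipated=1.494
Op 5: CLOSE 3-2: Q_total=25.78, C_total=8.00, V=3.22; Q3=12.89, Q2=12.89; dissipated=0.000
Total dissipated: 11.901 μJ

Answer: 11.90 μJ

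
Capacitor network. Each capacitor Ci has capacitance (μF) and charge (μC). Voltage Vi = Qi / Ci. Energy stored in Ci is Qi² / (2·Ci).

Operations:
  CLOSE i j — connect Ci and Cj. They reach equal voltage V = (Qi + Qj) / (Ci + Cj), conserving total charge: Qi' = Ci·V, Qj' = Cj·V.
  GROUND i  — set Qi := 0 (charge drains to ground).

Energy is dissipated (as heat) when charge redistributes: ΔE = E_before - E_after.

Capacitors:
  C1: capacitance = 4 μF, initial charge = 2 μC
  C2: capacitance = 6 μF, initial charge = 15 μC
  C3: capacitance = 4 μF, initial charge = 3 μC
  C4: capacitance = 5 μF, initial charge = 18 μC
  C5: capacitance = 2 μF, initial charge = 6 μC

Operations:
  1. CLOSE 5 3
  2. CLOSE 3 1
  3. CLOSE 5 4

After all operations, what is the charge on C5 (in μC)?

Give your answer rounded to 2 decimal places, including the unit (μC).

Answer: 6.00 μC

Derivation:
Initial: C1(4μF, Q=2μC, V=0.50V), C2(6μF, Q=15μC, V=2.50V), C3(4μF, Q=3μC, V=0.75V), C4(5μF, Q=18μC, V=3.60V), C5(2μF, Q=6μC, V=3.00V)
Op 1: CLOSE 5-3: Q_total=9.00, C_total=6.00, V=1.50; Q5=3.00, Q3=6.00; dissipated=3.375
Op 2: CLOSE 3-1: Q_total=8.00, C_total=8.00, V=1.00; Q3=4.00, Q1=4.00; dissipated=1.000
Op 3: CLOSE 5-4: Q_total=21.00, C_total=7.00, V=3.00; Q5=6.00, Q4=15.00; dissipated=3.150
Final charges: Q1=4.00, Q2=15.00, Q3=4.00, Q4=15.00, Q5=6.00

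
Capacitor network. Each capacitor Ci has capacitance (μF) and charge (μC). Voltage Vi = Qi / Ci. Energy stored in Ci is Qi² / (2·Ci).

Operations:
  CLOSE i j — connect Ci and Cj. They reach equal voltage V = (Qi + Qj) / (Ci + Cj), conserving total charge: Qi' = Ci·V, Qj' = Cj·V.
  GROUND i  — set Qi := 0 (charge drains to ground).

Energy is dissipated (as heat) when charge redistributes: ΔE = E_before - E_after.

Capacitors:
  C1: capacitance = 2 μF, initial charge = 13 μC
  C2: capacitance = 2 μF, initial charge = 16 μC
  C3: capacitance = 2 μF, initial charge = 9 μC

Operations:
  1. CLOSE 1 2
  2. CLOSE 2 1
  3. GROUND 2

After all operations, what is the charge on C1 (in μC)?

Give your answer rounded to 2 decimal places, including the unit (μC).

Answer: 14.50 μC

Derivation:
Initial: C1(2μF, Q=13μC, V=6.50V), C2(2μF, Q=16μC, V=8.00V), C3(2μF, Q=9μC, V=4.50V)
Op 1: CLOSE 1-2: Q_total=29.00, C_total=4.00, V=7.25; Q1=14.50, Q2=14.50; dissipated=1.125
Op 2: CLOSE 2-1: Q_total=29.00, C_total=4.00, V=7.25; Q2=14.50, Q1=14.50; dissipated=0.000
Op 3: GROUND 2: Q2=0; energy lost=52.562
Final charges: Q1=14.50, Q2=0.00, Q3=9.00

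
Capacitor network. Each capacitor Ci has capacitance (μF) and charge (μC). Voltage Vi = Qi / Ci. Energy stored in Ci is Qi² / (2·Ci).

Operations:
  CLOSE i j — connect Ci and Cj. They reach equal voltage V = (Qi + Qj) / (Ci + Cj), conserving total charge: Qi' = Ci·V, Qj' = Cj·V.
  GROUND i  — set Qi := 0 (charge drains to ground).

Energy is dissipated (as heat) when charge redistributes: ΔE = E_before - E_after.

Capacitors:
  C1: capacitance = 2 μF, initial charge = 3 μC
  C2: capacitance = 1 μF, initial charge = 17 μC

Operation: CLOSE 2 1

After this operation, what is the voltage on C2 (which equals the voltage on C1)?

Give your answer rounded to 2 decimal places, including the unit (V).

Initial: C1(2μF, Q=3μC, V=1.50V), C2(1μF, Q=17μC, V=17.00V)
Op 1: CLOSE 2-1: Q_total=20.00, C_total=3.00, V=6.67; Q2=6.67, Q1=13.33; dissipated=80.083

Answer: 6.67 V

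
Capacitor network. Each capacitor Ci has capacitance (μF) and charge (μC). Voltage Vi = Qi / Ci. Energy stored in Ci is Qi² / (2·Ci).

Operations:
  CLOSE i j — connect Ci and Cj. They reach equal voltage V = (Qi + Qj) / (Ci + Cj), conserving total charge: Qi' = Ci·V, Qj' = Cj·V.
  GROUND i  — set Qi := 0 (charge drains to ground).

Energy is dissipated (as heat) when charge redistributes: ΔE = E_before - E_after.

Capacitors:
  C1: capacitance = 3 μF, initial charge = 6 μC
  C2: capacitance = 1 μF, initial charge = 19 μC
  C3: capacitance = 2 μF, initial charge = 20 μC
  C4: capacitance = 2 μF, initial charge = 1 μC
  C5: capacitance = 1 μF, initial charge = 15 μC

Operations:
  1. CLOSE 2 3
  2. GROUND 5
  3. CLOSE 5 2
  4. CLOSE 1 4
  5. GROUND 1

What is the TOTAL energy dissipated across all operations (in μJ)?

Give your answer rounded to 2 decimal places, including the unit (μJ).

Answer: 186.04 μJ

Derivation:
Initial: C1(3μF, Q=6μC, V=2.00V), C2(1μF, Q=19μC, V=19.00V), C3(2μF, Q=20μC, V=10.00V), C4(2μF, Q=1μC, V=0.50V), C5(1μF, Q=15μC, V=15.00V)
Op 1: CLOSE 2-3: Q_total=39.00, C_total=3.00, V=13.00; Q2=13.00, Q3=26.00; dissipated=27.000
Op 2: GROUND 5: Q5=0; energy lost=112.500
Op 3: CLOSE 5-2: Q_total=13.00, C_total=2.00, V=6.50; Q5=6.50, Q2=6.50; dissipated=42.250
Op 4: CLOSE 1-4: Q_total=7.00, C_total=5.00, V=1.40; Q1=4.20, Q4=2.80; dissipated=1.350
Op 5: GROUND 1: Q1=0; energy lost=2.940
Total dissipated: 186.040 μJ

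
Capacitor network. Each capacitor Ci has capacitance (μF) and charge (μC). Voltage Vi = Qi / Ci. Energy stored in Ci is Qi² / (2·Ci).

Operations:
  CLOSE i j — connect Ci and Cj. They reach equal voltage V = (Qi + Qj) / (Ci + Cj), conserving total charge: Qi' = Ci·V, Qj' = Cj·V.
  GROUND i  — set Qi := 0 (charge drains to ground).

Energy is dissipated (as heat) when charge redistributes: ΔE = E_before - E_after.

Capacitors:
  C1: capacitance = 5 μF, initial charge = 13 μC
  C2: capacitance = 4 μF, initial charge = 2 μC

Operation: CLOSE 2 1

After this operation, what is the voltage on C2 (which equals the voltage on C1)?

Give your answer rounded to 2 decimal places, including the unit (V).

Answer: 1.67 V

Derivation:
Initial: C1(5μF, Q=13μC, V=2.60V), C2(4μF, Q=2μC, V=0.50V)
Op 1: CLOSE 2-1: Q_total=15.00, C_total=9.00, V=1.67; Q2=6.67, Q1=8.33; dissipated=4.900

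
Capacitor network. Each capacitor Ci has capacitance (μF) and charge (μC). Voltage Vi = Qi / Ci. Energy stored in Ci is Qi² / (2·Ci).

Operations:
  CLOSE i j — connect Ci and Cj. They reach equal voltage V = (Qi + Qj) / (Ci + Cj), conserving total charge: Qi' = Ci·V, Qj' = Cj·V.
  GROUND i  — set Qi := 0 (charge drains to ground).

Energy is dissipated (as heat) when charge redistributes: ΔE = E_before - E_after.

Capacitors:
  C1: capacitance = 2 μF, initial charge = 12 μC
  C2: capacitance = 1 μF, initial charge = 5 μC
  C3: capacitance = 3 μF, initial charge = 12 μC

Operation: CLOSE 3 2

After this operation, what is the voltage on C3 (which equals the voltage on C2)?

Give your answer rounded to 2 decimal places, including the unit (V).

Answer: 4.25 V

Derivation:
Initial: C1(2μF, Q=12μC, V=6.00V), C2(1μF, Q=5μC, V=5.00V), C3(3μF, Q=12μC, V=4.00V)
Op 1: CLOSE 3-2: Q_total=17.00, C_total=4.00, V=4.25; Q3=12.75, Q2=4.25; dissipated=0.375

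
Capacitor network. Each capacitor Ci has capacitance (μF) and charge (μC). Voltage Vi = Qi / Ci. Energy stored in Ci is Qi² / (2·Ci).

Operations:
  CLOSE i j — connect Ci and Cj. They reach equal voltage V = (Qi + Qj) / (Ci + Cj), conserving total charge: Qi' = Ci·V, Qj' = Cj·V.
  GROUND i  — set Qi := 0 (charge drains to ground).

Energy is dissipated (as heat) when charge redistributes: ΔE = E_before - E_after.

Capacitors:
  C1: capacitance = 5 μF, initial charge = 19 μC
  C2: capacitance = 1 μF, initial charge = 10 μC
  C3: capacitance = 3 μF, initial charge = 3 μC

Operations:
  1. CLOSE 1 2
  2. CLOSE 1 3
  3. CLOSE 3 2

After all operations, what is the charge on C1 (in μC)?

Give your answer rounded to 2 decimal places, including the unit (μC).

Initial: C1(5μF, Q=19μC, V=3.80V), C2(1μF, Q=10μC, V=10.00V), C3(3μF, Q=3μC, V=1.00V)
Op 1: CLOSE 1-2: Q_total=29.00, C_total=6.00, V=4.83; Q1=24.17, Q2=4.83; dissipated=16.017
Op 2: CLOSE 1-3: Q_total=27.17, C_total=8.00, V=3.40; Q1=16.98, Q3=10.19; dissipated=13.776
Op 3: CLOSE 3-2: Q_total=15.02, C_total=4.00, V=3.76; Q3=11.27, Q2=3.76; dissipated=0.775
Final charges: Q1=16.98, Q2=3.76, Q3=11.27

Answer: 16.98 μC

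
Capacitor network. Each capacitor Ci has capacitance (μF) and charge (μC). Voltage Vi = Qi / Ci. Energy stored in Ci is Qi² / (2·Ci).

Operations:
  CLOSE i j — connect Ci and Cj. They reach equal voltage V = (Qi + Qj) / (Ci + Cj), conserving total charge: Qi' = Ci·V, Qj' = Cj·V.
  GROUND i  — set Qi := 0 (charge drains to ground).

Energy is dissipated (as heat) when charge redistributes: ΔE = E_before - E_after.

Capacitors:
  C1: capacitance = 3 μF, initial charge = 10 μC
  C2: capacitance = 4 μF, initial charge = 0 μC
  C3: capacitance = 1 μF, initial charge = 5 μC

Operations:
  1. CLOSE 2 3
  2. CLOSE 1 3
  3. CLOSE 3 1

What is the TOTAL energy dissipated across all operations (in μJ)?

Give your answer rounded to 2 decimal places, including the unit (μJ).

Initial: C1(3μF, Q=10μC, V=3.33V), C2(4μF, Q=0μC, V=0.00V), C3(1μF, Q=5μC, V=5.00V)
Op 1: CLOSE 2-3: Q_total=5.00, C_total=5.00, V=1.00; Q2=4.00, Q3=1.00; dissipated=10.000
Op 2: CLOSE 1-3: Q_total=11.00, C_total=4.00, V=2.75; Q1=8.25, Q3=2.75; dissipated=2.042
Op 3: CLOSE 3-1: Q_total=11.00, C_total=4.00, V=2.75; Q3=2.75, Q1=8.25; dissipated=0.000
Total dissipated: 12.042 μJ

Answer: 12.04 μJ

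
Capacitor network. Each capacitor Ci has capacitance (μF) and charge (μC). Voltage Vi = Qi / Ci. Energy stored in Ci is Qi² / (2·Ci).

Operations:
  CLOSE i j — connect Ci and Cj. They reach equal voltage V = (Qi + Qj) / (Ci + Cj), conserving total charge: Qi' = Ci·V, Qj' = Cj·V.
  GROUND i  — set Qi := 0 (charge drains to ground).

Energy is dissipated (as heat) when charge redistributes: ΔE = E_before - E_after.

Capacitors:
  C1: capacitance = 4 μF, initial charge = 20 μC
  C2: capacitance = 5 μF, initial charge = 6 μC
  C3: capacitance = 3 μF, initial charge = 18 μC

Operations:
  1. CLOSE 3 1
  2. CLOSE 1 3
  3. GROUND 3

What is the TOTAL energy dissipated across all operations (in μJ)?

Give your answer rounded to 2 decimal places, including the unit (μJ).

Initial: C1(4μF, Q=20μC, V=5.00V), C2(5μF, Q=6μC, V=1.20V), C3(3μF, Q=18μC, V=6.00V)
Op 1: CLOSE 3-1: Q_total=38.00, C_total=7.00, V=5.43; Q3=16.29, Q1=21.71; dissipated=0.857
Op 2: CLOSE 1-3: Q_total=38.00, C_total=7.00, V=5.43; Q1=21.71, Q3=16.29; dissipated=0.000
Op 3: GROUND 3: Q3=0; energy lost=44.204
Total dissipated: 45.061 μJ

Answer: 45.06 μJ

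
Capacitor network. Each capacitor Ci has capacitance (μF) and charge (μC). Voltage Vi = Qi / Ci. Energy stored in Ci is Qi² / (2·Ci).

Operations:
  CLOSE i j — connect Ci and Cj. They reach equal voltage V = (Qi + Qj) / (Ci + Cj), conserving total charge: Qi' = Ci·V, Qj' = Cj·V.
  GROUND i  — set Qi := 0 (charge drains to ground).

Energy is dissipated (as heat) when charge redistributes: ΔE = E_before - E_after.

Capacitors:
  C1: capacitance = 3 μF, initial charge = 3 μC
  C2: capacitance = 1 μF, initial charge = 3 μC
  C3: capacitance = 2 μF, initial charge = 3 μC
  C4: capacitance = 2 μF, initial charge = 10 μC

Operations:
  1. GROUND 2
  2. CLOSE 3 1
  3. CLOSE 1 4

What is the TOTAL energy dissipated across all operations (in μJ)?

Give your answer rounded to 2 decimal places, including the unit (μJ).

Initial: C1(3μF, Q=3μC, V=1.00V), C2(1μF, Q=3μC, V=3.00V), C3(2μF, Q=3μC, V=1.50V), C4(2μF, Q=10μC, V=5.00V)
Op 1: GROUND 2: Q2=0; energy lost=4.500
Op 2: CLOSE 3-1: Q_total=6.00, C_total=5.00, V=1.20; Q3=2.40, Q1=3.60; dissipated=0.150
Op 3: CLOSE 1-4: Q_total=13.60, C_total=5.00, V=2.72; Q1=8.16, Q4=5.44; dissipated=8.664
Total dissipated: 13.314 μJ

Answer: 13.31 μJ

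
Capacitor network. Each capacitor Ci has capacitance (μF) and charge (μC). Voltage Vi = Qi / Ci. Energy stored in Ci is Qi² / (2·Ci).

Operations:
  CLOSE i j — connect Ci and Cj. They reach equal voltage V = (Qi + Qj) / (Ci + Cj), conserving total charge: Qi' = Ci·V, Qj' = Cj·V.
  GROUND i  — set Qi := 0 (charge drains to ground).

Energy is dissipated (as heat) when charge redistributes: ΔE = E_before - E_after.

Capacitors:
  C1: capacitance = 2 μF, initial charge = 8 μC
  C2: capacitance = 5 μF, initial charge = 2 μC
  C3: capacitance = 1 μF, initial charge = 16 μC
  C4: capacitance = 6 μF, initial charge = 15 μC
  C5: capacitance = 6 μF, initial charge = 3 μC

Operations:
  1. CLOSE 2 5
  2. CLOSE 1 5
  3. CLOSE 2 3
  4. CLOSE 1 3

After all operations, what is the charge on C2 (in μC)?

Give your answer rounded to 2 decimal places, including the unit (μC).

Initial: C1(2μF, Q=8μC, V=4.00V), C2(5μF, Q=2μC, V=0.40V), C3(1μF, Q=16μC, V=16.00V), C4(6μF, Q=15μC, V=2.50V), C5(6μF, Q=3μC, V=0.50V)
Op 1: CLOSE 2-5: Q_total=5.00, C_total=11.00, V=0.45; Q2=2.27, Q5=2.73; dissipated=0.014
Op 2: CLOSE 1-5: Q_total=10.73, C_total=8.00, V=1.34; Q1=2.68, Q5=8.05; dissipated=9.428
Op 3: CLOSE 2-3: Q_total=18.27, C_total=6.00, V=3.05; Q2=15.23, Q3=3.05; dissipated=100.692
Op 4: CLOSE 1-3: Q_total=5.73, C_total=3.00, V=1.91; Q1=3.82, Q3=1.91; dissipated=0.968
Final charges: Q1=3.82, Q2=15.23, Q3=1.91, Q4=15.00, Q5=8.05

Answer: 15.23 μC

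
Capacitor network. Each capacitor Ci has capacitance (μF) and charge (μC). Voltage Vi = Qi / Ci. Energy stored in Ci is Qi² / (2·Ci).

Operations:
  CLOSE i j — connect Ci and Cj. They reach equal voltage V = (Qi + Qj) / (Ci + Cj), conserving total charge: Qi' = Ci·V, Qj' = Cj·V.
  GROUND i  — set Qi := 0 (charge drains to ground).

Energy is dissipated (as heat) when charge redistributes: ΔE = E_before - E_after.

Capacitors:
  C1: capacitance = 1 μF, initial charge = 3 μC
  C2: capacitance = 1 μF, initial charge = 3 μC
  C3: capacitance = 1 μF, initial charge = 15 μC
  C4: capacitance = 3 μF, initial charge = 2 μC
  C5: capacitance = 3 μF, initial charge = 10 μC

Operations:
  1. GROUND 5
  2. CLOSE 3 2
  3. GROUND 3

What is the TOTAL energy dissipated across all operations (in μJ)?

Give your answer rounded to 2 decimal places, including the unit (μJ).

Answer: 93.17 μJ

Derivation:
Initial: C1(1μF, Q=3μC, V=3.00V), C2(1μF, Q=3μC, V=3.00V), C3(1μF, Q=15μC, V=15.00V), C4(3μF, Q=2μC, V=0.67V), C5(3μF, Q=10μC, V=3.33V)
Op 1: GROUND 5: Q5=0; energy lost=16.667
Op 2: CLOSE 3-2: Q_total=18.00, C_total=2.00, V=9.00; Q3=9.00, Q2=9.00; dissipated=36.000
Op 3: GROUND 3: Q3=0; energy lost=40.500
Total dissipated: 93.167 μJ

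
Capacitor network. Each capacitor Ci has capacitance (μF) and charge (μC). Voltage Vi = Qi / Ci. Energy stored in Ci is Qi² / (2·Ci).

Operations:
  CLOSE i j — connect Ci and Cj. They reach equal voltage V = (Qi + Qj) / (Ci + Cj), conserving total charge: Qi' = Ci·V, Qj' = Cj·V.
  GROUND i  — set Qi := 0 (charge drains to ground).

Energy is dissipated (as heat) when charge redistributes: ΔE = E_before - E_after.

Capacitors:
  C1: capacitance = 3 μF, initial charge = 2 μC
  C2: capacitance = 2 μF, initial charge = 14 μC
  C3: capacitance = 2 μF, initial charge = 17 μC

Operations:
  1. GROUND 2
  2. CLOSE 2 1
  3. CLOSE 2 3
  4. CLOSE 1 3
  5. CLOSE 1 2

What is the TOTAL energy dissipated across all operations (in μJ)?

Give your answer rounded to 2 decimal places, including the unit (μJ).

Answer: 95.46 μJ

Derivation:
Initial: C1(3μF, Q=2μC, V=0.67V), C2(2μF, Q=14μC, V=7.00V), C3(2μF, Q=17μC, V=8.50V)
Op 1: GROUND 2: Q2=0; energy lost=49.000
Op 2: CLOSE 2-1: Q_total=2.00, C_total=5.00, V=0.40; Q2=0.80, Q1=1.20; dissipated=0.267
Op 3: CLOSE 2-3: Q_total=17.80, C_total=4.00, V=4.45; Q2=8.90, Q3=8.90; dissipated=32.805
Op 4: CLOSE 1-3: Q_total=10.10, C_total=5.00, V=2.02; Q1=6.06, Q3=4.04; dissipated=9.841
Op 5: CLOSE 1-2: Q_total=14.96, C_total=5.00, V=2.99; Q1=8.98, Q2=5.98; dissipated=3.543
Total dissipated: 95.456 μJ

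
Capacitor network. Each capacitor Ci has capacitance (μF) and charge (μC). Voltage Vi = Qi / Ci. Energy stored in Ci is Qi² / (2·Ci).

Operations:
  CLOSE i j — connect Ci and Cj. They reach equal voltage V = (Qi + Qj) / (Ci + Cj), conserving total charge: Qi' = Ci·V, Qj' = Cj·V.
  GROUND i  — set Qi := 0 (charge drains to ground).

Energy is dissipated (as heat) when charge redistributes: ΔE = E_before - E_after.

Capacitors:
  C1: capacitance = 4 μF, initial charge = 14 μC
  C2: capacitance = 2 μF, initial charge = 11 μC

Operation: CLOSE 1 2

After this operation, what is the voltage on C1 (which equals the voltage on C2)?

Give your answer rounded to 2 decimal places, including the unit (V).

Answer: 4.17 V

Derivation:
Initial: C1(4μF, Q=14μC, V=3.50V), C2(2μF, Q=11μC, V=5.50V)
Op 1: CLOSE 1-2: Q_total=25.00, C_total=6.00, V=4.17; Q1=16.67, Q2=8.33; dissipated=2.667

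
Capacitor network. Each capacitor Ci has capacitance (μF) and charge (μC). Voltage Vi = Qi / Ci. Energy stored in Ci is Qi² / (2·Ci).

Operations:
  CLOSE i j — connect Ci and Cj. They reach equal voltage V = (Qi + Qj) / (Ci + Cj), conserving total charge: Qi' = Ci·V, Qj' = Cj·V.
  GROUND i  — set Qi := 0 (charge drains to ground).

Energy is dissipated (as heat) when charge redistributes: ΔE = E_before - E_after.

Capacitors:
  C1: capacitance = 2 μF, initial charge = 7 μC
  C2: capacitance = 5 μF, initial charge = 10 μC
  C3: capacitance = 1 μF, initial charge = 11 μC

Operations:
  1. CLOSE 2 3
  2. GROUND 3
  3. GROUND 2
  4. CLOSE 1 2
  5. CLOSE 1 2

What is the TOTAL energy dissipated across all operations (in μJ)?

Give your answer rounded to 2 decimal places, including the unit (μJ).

Answer: 79.25 μJ

Derivation:
Initial: C1(2μF, Q=7μC, V=3.50V), C2(5μF, Q=10μC, V=2.00V), C3(1μF, Q=11μC, V=11.00V)
Op 1: CLOSE 2-3: Q_total=21.00, C_total=6.00, V=3.50; Q2=17.50, Q3=3.50; dissipated=33.750
Op 2: GROUND 3: Q3=0; energy lost=6.125
Op 3: GROUND 2: Q2=0; energy lost=30.625
Op 4: CLOSE 1-2: Q_total=7.00, C_total=7.00, V=1.00; Q1=2.00, Q2=5.00; dissipated=8.750
Op 5: CLOSE 1-2: Q_total=7.00, C_total=7.00, V=1.00; Q1=2.00, Q2=5.00; dissipated=0.000
Total dissipated: 79.250 μJ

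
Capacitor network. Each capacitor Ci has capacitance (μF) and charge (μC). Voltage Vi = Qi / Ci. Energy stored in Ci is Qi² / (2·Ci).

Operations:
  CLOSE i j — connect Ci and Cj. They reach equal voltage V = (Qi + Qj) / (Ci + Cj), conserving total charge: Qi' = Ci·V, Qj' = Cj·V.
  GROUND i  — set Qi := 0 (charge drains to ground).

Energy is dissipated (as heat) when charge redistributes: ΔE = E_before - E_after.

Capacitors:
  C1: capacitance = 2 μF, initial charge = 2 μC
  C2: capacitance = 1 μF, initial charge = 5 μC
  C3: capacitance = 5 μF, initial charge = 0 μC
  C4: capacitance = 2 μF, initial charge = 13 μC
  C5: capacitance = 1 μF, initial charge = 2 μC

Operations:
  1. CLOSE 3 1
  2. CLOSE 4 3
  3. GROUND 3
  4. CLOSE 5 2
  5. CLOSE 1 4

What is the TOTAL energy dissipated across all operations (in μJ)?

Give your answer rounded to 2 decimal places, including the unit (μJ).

Initial: C1(2μF, Q=2μC, V=1.00V), C2(1μF, Q=5μC, V=5.00V), C3(5μF, Q=0μC, V=0.00V), C4(2μF, Q=13μC, V=6.50V), C5(1μF, Q=2μC, V=2.00V)
Op 1: CLOSE 3-1: Q_total=2.00, C_total=7.00, V=0.29; Q3=1.43, Q1=0.57; dissipated=0.714
Op 2: CLOSE 4-3: Q_total=14.43, C_total=7.00, V=2.06; Q4=4.12, Q3=10.31; dissipated=27.584
Op 3: GROUND 3: Q3=0; energy lost=10.622
Op 4: CLOSE 5-2: Q_total=7.00, C_total=2.00, V=3.50; Q5=3.50, Q2=3.50; dissipated=2.250
Op 5: CLOSE 1-4: Q_total=4.69, C_total=4.00, V=1.17; Q1=2.35, Q4=2.35; dissipated=1.576
Total dissipated: 42.746 μJ

Answer: 42.75 μJ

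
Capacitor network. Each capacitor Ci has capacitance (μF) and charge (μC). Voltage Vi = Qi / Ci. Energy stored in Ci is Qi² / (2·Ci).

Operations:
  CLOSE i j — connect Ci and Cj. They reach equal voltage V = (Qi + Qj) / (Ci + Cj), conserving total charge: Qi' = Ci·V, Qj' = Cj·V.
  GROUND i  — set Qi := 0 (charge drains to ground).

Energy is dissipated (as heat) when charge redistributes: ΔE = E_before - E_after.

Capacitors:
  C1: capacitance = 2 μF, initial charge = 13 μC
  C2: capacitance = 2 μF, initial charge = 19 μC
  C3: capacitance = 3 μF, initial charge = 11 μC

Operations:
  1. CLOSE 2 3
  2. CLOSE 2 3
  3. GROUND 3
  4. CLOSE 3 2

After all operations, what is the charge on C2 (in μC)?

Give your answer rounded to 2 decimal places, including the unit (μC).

Answer: 4.80 μC

Derivation:
Initial: C1(2μF, Q=13μC, V=6.50V), C2(2μF, Q=19μC, V=9.50V), C3(3μF, Q=11μC, V=3.67V)
Op 1: CLOSE 2-3: Q_total=30.00, C_total=5.00, V=6.00; Q2=12.00, Q3=18.00; dissipated=20.417
Op 2: CLOSE 2-3: Q_total=30.00, C_total=5.00, V=6.00; Q2=12.00, Q3=18.00; dissipated=0.000
Op 3: GROUND 3: Q3=0; energy lost=54.000
Op 4: CLOSE 3-2: Q_total=12.00, C_total=5.00, V=2.40; Q3=7.20, Q2=4.80; dissipated=21.600
Final charges: Q1=13.00, Q2=4.80, Q3=7.20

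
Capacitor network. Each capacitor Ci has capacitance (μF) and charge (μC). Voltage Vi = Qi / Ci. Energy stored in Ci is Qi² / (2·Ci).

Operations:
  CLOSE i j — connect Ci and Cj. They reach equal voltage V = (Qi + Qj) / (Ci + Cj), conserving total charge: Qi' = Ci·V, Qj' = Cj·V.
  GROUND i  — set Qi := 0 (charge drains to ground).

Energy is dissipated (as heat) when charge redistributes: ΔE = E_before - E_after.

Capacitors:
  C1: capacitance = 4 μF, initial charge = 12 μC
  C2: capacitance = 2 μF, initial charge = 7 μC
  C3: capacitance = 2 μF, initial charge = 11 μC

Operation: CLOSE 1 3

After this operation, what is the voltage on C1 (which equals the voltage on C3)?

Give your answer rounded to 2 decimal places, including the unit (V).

Answer: 3.83 V

Derivation:
Initial: C1(4μF, Q=12μC, V=3.00V), C2(2μF, Q=7μC, V=3.50V), C3(2μF, Q=11μC, V=5.50V)
Op 1: CLOSE 1-3: Q_total=23.00, C_total=6.00, V=3.83; Q1=15.33, Q3=7.67; dissipated=4.167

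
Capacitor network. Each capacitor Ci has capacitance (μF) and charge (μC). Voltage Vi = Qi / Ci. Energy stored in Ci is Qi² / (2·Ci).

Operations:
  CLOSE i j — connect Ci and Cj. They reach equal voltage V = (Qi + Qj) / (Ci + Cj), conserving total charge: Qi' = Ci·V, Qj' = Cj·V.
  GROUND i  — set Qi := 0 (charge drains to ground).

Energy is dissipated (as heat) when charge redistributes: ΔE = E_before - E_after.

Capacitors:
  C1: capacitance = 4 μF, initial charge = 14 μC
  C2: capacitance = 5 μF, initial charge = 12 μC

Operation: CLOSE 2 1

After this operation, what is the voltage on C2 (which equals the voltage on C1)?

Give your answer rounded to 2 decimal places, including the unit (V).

Initial: C1(4μF, Q=14μC, V=3.50V), C2(5μF, Q=12μC, V=2.40V)
Op 1: CLOSE 2-1: Q_total=26.00, C_total=9.00, V=2.89; Q2=14.44, Q1=11.56; dissipated=1.344

Answer: 2.89 V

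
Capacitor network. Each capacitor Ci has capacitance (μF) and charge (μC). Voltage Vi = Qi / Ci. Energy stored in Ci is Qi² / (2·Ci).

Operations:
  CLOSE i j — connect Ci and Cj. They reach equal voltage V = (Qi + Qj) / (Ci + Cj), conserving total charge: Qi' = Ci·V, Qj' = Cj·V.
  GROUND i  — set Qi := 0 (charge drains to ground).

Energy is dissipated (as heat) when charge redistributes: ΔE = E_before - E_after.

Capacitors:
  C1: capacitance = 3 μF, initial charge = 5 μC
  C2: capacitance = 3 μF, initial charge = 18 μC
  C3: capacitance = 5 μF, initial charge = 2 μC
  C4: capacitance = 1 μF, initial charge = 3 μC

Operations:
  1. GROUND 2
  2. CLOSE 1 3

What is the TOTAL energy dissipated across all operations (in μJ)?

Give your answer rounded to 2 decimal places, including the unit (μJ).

Initial: C1(3μF, Q=5μC, V=1.67V), C2(3μF, Q=18μC, V=6.00V), C3(5μF, Q=2μC, V=0.40V), C4(1μF, Q=3μC, V=3.00V)
Op 1: GROUND 2: Q2=0; energy lost=54.000
Op 2: CLOSE 1-3: Q_total=7.00, C_total=8.00, V=0.88; Q1=2.62, Q3=4.38; dissipated=1.504
Total dissipated: 55.504 μJ

Answer: 55.50 μJ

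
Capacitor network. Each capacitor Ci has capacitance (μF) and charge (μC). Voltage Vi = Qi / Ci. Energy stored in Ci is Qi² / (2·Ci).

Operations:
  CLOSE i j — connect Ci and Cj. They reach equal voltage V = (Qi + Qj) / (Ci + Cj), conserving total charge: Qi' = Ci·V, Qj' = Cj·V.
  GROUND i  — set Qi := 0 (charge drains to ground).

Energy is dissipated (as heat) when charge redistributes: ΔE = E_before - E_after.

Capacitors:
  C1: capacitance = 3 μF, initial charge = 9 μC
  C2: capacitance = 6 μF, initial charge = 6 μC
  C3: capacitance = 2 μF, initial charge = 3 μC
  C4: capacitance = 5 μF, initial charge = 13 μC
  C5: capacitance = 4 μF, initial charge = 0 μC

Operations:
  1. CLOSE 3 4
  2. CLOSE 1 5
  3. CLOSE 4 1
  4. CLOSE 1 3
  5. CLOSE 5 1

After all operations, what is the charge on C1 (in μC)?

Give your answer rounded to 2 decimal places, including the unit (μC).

Initial: C1(3μF, Q=9μC, V=3.00V), C2(6μF, Q=6μC, V=1.00V), C3(2μF, Q=3μC, V=1.50V), C4(5μF, Q=13μC, V=2.60V), C5(4μF, Q=0μC, V=0.00V)
Op 1: CLOSE 3-4: Q_total=16.00, C_total=7.00, V=2.29; Q3=4.57, Q4=11.43; dissipated=0.864
Op 2: CLOSE 1-5: Q_total=9.00, C_total=7.00, V=1.29; Q1=3.86, Q5=5.14; dissipated=7.714
Op 3: CLOSE 4-1: Q_total=15.29, C_total=8.00, V=1.91; Q4=9.55, Q1=5.73; dissipated=0.938
Op 4: CLOSE 1-3: Q_total=10.30, C_total=5.00, V=2.06; Q1=6.18, Q3=4.12; dissipated=0.084
Op 5: CLOSE 5-1: Q_total=11.32, C_total=7.00, V=1.62; Q5=6.47, Q1=4.85; dissipated=0.515
Final charges: Q1=4.85, Q2=6.00, Q3=4.12, Q4=9.55, Q5=6.47

Answer: 4.85 μC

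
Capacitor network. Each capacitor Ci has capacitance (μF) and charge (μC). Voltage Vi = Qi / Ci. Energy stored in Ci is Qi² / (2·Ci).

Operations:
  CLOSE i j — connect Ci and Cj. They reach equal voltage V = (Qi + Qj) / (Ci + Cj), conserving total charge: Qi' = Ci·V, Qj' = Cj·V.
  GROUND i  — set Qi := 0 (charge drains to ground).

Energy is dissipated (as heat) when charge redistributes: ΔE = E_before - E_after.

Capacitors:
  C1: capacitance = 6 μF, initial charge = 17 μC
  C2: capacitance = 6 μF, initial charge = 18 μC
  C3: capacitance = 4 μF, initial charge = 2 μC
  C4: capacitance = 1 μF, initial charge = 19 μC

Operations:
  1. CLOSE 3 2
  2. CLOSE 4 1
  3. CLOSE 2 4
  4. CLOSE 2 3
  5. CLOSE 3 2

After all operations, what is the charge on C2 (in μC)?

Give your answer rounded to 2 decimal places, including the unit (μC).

Answer: 13.62 μC

Derivation:
Initial: C1(6μF, Q=17μC, V=2.83V), C2(6μF, Q=18μC, V=3.00V), C3(4μF, Q=2μC, V=0.50V), C4(1μF, Q=19μC, V=19.00V)
Op 1: CLOSE 3-2: Q_total=20.00, C_total=10.00, V=2.00; Q3=8.00, Q2=12.00; dissipated=7.500
Op 2: CLOSE 4-1: Q_total=36.00, C_total=7.00, V=5.14; Q4=5.14, Q1=30.86; dissipated=112.012
Op 3: CLOSE 2-4: Q_total=17.14, C_total=7.00, V=2.45; Q2=14.69, Q4=2.45; dissipated=4.233
Op 4: CLOSE 2-3: Q_total=22.69, C_total=10.00, V=2.27; Q2=13.62, Q3=9.08; dissipated=0.242
Op 5: CLOSE 3-2: Q_total=22.69, C_total=10.00, V=2.27; Q3=9.08, Q2=13.62; dissipated=0.000
Final charges: Q1=30.86, Q2=13.62, Q3=9.08, Q4=2.45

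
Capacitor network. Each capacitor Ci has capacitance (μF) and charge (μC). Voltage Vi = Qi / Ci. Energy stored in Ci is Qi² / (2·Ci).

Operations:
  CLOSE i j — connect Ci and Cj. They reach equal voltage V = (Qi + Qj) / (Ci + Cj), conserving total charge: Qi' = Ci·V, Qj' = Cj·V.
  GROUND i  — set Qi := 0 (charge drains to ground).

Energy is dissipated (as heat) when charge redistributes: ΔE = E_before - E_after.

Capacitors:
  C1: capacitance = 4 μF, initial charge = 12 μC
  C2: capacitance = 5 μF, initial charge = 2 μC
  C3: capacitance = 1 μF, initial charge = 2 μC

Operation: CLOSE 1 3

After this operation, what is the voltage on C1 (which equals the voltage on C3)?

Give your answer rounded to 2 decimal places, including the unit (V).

Initial: C1(4μF, Q=12μC, V=3.00V), C2(5μF, Q=2μC, V=0.40V), C3(1μF, Q=2μC, V=2.00V)
Op 1: CLOSE 1-3: Q_total=14.00, C_total=5.00, V=2.80; Q1=11.20, Q3=2.80; dissipated=0.400

Answer: 2.80 V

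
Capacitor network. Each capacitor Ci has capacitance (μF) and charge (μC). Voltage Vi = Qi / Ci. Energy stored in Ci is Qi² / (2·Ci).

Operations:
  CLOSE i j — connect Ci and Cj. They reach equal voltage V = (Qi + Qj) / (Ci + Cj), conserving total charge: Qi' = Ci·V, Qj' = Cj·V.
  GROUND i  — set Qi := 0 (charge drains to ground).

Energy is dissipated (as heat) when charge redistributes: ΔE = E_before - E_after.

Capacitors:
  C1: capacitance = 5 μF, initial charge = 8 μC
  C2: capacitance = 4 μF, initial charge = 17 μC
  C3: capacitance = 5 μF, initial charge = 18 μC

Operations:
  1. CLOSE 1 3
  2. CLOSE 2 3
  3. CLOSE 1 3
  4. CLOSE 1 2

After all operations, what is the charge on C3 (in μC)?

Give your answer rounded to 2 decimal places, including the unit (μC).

Initial: C1(5μF, Q=8μC, V=1.60V), C2(4μF, Q=17μC, V=4.25V), C3(5μF, Q=18μC, V=3.60V)
Op 1: CLOSE 1-3: Q_total=26.00, C_total=10.00, V=2.60; Q1=13.00, Q3=13.00; dissipated=5.000
Op 2: CLOSE 2-3: Q_total=30.00, C_total=9.00, V=3.33; Q2=13.33, Q3=16.67; dissipated=3.025
Op 3: CLOSE 1-3: Q_total=29.67, C_total=10.00, V=2.97; Q1=14.83, Q3=14.83; dissipated=0.672
Op 4: CLOSE 1-2: Q_total=28.17, C_total=9.00, V=3.13; Q1=15.65, Q2=12.52; dissipated=0.149
Final charges: Q1=15.65, Q2=12.52, Q3=14.83

Answer: 14.83 μC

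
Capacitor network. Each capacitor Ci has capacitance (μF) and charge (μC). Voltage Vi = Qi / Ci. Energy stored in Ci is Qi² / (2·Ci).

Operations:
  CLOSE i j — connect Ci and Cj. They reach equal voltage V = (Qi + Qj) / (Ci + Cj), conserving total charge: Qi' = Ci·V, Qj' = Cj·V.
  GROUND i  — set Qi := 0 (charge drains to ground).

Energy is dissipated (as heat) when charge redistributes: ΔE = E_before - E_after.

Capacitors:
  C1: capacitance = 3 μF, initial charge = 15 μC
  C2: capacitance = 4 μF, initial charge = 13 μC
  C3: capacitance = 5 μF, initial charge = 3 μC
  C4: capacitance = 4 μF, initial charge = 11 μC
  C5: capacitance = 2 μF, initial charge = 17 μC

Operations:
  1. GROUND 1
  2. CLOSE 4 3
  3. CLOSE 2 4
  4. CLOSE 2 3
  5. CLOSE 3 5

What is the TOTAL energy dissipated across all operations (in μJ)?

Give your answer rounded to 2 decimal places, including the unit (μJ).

Answer: 77.12 μJ

Derivation:
Initial: C1(3μF, Q=15μC, V=5.00V), C2(4μF, Q=13μC, V=3.25V), C3(5μF, Q=3μC, V=0.60V), C4(4μF, Q=11μC, V=2.75V), C5(2μF, Q=17μC, V=8.50V)
Op 1: GROUND 1: Q1=0; energy lost=37.500
Op 2: CLOSE 4-3: Q_total=14.00, C_total=9.00, V=1.56; Q4=6.22, Q3=7.78; dissipated=5.136
Op 3: CLOSE 2-4: Q_total=19.22, C_total=8.00, V=2.40; Q2=9.61, Q4=9.61; dissipated=2.871
Op 4: CLOSE 2-3: Q_total=17.39, C_total=9.00, V=1.93; Q2=7.73, Q3=9.66; dissipated=0.798
Op 5: CLOSE 3-5: Q_total=26.66, C_total=7.00, V=3.81; Q3=19.04, Q5=7.62; dissipated=30.812
Total dissipated: 77.117 μJ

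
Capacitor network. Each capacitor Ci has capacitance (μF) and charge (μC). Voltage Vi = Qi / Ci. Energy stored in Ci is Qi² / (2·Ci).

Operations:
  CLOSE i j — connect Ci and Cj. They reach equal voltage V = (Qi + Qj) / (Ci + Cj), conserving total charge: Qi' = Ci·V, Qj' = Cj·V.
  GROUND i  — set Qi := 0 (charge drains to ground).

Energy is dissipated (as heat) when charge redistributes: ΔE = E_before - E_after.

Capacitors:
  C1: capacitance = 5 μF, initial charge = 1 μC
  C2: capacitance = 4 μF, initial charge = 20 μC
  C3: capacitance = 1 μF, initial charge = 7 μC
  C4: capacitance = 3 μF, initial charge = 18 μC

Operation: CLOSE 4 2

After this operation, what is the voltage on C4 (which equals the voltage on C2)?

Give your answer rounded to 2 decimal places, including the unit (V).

Answer: 5.43 V

Derivation:
Initial: C1(5μF, Q=1μC, V=0.20V), C2(4μF, Q=20μC, V=5.00V), C3(1μF, Q=7μC, V=7.00V), C4(3μF, Q=18μC, V=6.00V)
Op 1: CLOSE 4-2: Q_total=38.00, C_total=7.00, V=5.43; Q4=16.29, Q2=21.71; dissipated=0.857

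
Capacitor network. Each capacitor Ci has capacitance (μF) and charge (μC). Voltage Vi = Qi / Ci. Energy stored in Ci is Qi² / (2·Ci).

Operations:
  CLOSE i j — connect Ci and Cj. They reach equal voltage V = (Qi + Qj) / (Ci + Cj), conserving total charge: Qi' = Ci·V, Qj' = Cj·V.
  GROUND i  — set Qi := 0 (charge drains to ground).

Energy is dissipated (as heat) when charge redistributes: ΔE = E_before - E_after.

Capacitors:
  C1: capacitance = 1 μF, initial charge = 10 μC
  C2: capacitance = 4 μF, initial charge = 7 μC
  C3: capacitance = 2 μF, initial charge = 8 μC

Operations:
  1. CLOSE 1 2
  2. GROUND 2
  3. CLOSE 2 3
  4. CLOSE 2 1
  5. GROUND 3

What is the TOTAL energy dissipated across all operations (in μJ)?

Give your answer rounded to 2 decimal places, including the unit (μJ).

Initial: C1(1μF, Q=10μC, V=10.00V), C2(4μF, Q=7μC, V=1.75V), C3(2μF, Q=8μC, V=4.00V)
Op 1: CLOSE 1-2: Q_total=17.00, C_total=5.00, V=3.40; Q1=3.40, Q2=13.60; dissipated=27.225
Op 2: GROUND 2: Q2=0; energy lost=23.120
Op 3: CLOSE 2-3: Q_total=8.00, C_total=6.00, V=1.33; Q2=5.33, Q3=2.67; dissipated=10.667
Op 4: CLOSE 2-1: Q_total=8.73, C_total=5.00, V=1.75; Q2=6.99, Q1=1.75; dissipated=1.708
Op 5: GROUND 3: Q3=0; energy lost=1.778
Total dissipated: 64.498 μJ

Answer: 64.50 μJ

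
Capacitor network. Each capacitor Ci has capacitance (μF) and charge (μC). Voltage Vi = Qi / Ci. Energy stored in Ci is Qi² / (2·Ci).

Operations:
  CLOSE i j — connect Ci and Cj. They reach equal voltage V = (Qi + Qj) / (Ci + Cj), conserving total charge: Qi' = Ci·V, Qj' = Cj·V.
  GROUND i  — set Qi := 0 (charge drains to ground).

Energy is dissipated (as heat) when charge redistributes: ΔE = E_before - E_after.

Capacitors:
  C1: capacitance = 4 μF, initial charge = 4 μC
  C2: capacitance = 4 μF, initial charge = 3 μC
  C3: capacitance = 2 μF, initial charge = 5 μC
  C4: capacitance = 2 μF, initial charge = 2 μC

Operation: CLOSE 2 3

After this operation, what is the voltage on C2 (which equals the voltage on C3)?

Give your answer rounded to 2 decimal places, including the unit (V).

Initial: C1(4μF, Q=4μC, V=1.00V), C2(4μF, Q=3μC, V=0.75V), C3(2μF, Q=5μC, V=2.50V), C4(2μF, Q=2μC, V=1.00V)
Op 1: CLOSE 2-3: Q_total=8.00, C_total=6.00, V=1.33; Q2=5.33, Q3=2.67; dissipated=2.042

Answer: 1.33 V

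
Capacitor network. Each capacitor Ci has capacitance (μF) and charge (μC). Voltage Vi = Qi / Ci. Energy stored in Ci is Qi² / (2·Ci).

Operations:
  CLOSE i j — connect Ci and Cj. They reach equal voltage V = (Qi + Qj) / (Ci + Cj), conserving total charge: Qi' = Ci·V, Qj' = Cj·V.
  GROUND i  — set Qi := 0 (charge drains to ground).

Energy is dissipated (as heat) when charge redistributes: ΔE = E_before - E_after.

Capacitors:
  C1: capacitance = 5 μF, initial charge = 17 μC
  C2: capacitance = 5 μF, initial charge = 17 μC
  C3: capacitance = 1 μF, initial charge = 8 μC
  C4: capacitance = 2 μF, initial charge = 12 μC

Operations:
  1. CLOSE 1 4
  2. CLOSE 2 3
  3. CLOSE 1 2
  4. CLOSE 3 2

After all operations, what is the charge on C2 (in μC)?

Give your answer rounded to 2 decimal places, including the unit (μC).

Answer: 20.78 μC

Derivation:
Initial: C1(5μF, Q=17μC, V=3.40V), C2(5μF, Q=17μC, V=3.40V), C3(1μF, Q=8μC, V=8.00V), C4(2μF, Q=12μC, V=6.00V)
Op 1: CLOSE 1-4: Q_total=29.00, C_total=7.00, V=4.14; Q1=20.71, Q4=8.29; dissipated=4.829
Op 2: CLOSE 2-3: Q_total=25.00, C_total=6.00, V=4.17; Q2=20.83, Q3=4.17; dissipated=8.817
Op 3: CLOSE 1-2: Q_total=41.55, C_total=10.00, V=4.15; Q1=20.77, Q2=20.77; dissipated=0.001
Op 4: CLOSE 3-2: Q_total=24.94, C_total=6.00, V=4.16; Q3=4.16, Q2=20.78; dissipated=0.000
Final charges: Q1=20.77, Q2=20.78, Q3=4.16, Q4=8.29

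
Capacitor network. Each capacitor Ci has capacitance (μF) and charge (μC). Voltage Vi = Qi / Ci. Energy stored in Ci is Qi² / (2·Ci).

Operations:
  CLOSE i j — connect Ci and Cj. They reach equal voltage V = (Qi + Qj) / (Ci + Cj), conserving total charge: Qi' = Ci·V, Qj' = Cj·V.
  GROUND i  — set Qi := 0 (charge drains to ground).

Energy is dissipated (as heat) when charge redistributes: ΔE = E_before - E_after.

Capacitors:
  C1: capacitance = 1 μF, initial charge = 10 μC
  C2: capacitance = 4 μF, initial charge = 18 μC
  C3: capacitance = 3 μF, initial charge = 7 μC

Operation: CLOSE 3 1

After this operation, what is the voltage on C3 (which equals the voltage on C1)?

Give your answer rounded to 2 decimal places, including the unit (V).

Answer: 4.25 V

Derivation:
Initial: C1(1μF, Q=10μC, V=10.00V), C2(4μF, Q=18μC, V=4.50V), C3(3μF, Q=7μC, V=2.33V)
Op 1: CLOSE 3-1: Q_total=17.00, C_total=4.00, V=4.25; Q3=12.75, Q1=4.25; dissipated=22.042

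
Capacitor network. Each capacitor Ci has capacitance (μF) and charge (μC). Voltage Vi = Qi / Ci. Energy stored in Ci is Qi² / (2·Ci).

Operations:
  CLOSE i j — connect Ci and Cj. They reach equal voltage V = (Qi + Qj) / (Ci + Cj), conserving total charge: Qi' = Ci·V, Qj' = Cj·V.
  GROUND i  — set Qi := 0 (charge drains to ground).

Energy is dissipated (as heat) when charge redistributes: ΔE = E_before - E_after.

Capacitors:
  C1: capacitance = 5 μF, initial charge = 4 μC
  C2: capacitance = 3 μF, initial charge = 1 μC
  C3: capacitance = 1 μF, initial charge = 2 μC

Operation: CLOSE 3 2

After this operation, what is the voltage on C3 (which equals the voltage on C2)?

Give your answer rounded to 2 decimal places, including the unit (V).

Answer: 0.75 V

Derivation:
Initial: C1(5μF, Q=4μC, V=0.80V), C2(3μF, Q=1μC, V=0.33V), C3(1μF, Q=2μC, V=2.00V)
Op 1: CLOSE 3-2: Q_total=3.00, C_total=4.00, V=0.75; Q3=0.75, Q2=2.25; dissipated=1.042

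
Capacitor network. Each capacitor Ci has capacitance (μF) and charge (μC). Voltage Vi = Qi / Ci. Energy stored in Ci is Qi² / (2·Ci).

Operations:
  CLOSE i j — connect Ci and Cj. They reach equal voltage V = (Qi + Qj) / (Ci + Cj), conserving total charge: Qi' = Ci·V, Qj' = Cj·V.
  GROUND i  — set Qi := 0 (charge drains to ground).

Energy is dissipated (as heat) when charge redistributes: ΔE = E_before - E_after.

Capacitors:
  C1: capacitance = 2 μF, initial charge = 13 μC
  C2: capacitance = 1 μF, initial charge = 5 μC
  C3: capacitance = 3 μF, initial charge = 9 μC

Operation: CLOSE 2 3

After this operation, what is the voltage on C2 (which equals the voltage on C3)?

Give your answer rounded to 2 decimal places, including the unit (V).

Answer: 3.50 V

Derivation:
Initial: C1(2μF, Q=13μC, V=6.50V), C2(1μF, Q=5μC, V=5.00V), C3(3μF, Q=9μC, V=3.00V)
Op 1: CLOSE 2-3: Q_total=14.00, C_total=4.00, V=3.50; Q2=3.50, Q3=10.50; dissipated=1.500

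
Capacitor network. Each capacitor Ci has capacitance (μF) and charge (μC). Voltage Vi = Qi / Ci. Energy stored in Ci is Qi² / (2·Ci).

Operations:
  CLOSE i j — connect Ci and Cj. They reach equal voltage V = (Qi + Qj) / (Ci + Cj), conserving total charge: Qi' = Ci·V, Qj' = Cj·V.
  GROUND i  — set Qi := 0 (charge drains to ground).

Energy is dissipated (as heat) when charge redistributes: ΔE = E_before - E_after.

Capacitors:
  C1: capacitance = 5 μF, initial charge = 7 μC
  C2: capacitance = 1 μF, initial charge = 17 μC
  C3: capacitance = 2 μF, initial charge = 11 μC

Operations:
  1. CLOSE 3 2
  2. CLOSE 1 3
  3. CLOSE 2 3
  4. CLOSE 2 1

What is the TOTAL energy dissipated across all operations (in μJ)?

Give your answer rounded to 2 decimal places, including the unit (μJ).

Answer: 101.23 μJ

Derivation:
Initial: C1(5μF, Q=7μC, V=1.40V), C2(1μF, Q=17μC, V=17.00V), C3(2μF, Q=11μC, V=5.50V)
Op 1: CLOSE 3-2: Q_total=28.00, C_total=3.00, V=9.33; Q3=18.67, Q2=9.33; dissipated=44.083
Op 2: CLOSE 1-3: Q_total=25.67, C_total=7.00, V=3.67; Q1=18.33, Q3=7.33; dissipated=44.956
Op 3: CLOSE 2-3: Q_total=16.67, C_total=3.00, V=5.56; Q2=5.56, Q3=11.11; dissipated=10.704
Op 4: CLOSE 2-1: Q_total=23.89, C_total=6.00, V=3.98; Q2=3.98, Q1=19.91; dissipated=1.487
Total dissipated: 101.229 μJ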